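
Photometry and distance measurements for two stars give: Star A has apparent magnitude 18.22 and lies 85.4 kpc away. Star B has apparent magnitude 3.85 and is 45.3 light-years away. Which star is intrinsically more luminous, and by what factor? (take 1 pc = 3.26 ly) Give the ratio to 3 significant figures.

Star A: d = 85.4 kpc = 85400 pc
Star A: M = m − 5 log₁₀ d + 5 = 18.22 − 5·4.9315 + 5 = -1.437
Star B: d = 45.3 ly / 3.26 = 13.90 pc
Star B: M = m − 5 log₁₀ d + 5 = 3.85 − 5·1.1429 + 5 = 3.136
ΔM = M_A − M_B = -1.437 − (3.136) = -4.573; smaller M is more luminous → Star A.
L ratio = 10^(0.4 |ΔM|) = 10^1.829 = 67.48

Star A is more luminous, by a factor of 67.5.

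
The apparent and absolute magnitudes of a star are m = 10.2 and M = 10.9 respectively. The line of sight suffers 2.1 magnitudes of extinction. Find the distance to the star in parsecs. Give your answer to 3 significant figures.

m − M = 5 log₁₀(d/10 pc) + A  ⇒  10.2 − (10.9) − 2.1 = 5 log₁₀(d/10)
-2.800 = 5 log₁₀(d/10)
log₁₀ d = (m − M − A)/5 + 1 = 0.4400
d = 10^0.4400 = 2.754 pc

d ≈ 2.75 pc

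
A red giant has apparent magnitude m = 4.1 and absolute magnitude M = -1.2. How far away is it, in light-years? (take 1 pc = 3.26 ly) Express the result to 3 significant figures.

d ≈ 374 ly

Distance modulus: m − M = 4.1 − (-1.2) = 5.300
m − M = 5 log₁₀ d − 5
log₁₀ d = (m − M)/5 + 1 = 2.0600
d = 10^2.0600 = 114.8 pc
= 374.3 ly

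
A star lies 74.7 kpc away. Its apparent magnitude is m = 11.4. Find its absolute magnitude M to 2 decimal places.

M ≈ -7.97

d = 74.7 kpc = 74700 pc
5 log₁₀(d/10 pc) = 5 log₁₀(74700) − 5 = 19.367
M = m − 5 log₁₀(d/10) = 11.4 − 19.367 = -7.967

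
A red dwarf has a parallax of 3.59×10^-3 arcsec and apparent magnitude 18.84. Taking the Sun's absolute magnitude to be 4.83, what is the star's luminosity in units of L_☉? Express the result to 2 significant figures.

d = 1/p = 1/3.59×10^-3″ = 278.6 pc
M = m − 5 log₁₀ d + 5 = 18.84 − 5·2.4449 + 5 = 11.615
M − M_☉ = 11.615 − 4.83 = 6.785
L/L_☉ = 10^(−0.4 × 6.785) = 1.931×10^-3

L/L_☉ ≈ 1.9×10^-3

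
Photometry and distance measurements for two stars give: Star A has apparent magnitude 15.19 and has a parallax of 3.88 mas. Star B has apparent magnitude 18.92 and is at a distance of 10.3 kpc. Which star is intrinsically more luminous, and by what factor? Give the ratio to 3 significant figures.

Star A: p = 3.88 mas = 3.88×10^-3″ → d = 1/p = 257.7 pc
Star A: M = m − 5 log₁₀ d + 5 = 15.19 − 5·2.4112 + 5 = 8.134
Star B: d = 10.3 kpc = 10300 pc
Star B: M = m − 5 log₁₀ d + 5 = 18.92 − 5·4.0128 + 5 = 3.856
ΔM = M_A − M_B = 8.134 − (3.856) = 4.278; smaller M is more luminous → Star B.
L ratio = 10^(0.4 |ΔM|) = 10^1.711 = 51.44

Star B is more luminous, by a factor of 51.4.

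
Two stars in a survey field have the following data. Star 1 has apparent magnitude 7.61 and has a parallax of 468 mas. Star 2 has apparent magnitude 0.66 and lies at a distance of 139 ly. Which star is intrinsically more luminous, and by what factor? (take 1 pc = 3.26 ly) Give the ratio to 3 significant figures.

Star 2 is more luminous, by a factor of 240000.

Star 1: p = 468 mas = 0.468″ → d = 1/p = 2.137 pc
Star 1: M = m − 5 log₁₀ d + 5 = 7.61 − 5·0.3298 + 5 = 10.961
Star 2: d = 139 ly / 3.26 = 42.64 pc
Star 2: M = m − 5 log₁₀ d + 5 = 0.66 − 5·1.6298 + 5 = -2.489
ΔM = M_1 − M_2 = 10.961 − (-2.489) = 13.450; smaller M is more luminous → Star 2.
L ratio = 10^(0.4 |ΔM|) = 10^5.380 = 239900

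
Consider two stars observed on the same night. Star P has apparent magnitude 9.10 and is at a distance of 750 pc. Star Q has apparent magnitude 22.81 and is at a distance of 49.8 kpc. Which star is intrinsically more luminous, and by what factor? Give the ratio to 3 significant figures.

Star P: M = m − 5 log₁₀ d + 5 = 9.10 − 5·2.8751 + 5 = -0.275
Star Q: d = 49.8 kpc = 49800 pc
Star Q: M = m − 5 log₁₀ d + 5 = 22.81 − 5·4.6972 + 5 = 4.324
ΔM = M_P − M_Q = -0.275 − (4.324) = -4.599; smaller M is more luminous → Star P.
L ratio = 10^(0.4 |ΔM|) = 10^1.840 = 69.13

Star P is more luminous, by a factor of 69.1.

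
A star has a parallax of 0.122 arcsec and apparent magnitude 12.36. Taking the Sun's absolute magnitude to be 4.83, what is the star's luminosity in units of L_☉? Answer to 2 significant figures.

L/L_☉ ≈ 6.5×10^-4

d = 1/p = 1/0.122″ = 8.197 pc
M = m − 5 log₁₀ d + 5 = 12.36 − 5·0.9136 + 5 = 12.792
M − M_☉ = 12.792 − 4.83 = 7.962
L/L_☉ = 10^(−0.4 × 7.962) = 6.536×10^-4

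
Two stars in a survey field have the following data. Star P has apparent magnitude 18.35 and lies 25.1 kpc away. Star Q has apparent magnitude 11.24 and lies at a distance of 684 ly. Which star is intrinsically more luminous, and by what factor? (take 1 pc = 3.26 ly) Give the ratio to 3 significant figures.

Star P: d = 25.1 kpc = 25100 pc
Star P: M = m − 5 log₁₀ d + 5 = 18.35 − 5·4.3997 + 5 = 1.352
Star Q: d = 684 ly / 3.26 = 209.8 pc
Star Q: M = m − 5 log₁₀ d + 5 = 11.24 − 5·2.3218 + 5 = 4.631
ΔM = M_P − M_Q = 1.352 − (4.631) = -3.279; smaller M is more luminous → Star P.
L ratio = 10^(0.4 |ΔM|) = 10^1.312 = 20.50

Star P is more luminous, by a factor of 20.5.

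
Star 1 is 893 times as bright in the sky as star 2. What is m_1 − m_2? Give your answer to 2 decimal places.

m_1 − m_2 ≈ -7.38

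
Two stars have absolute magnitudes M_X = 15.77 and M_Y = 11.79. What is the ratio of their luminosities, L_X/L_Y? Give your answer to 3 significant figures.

L_X/L_Y ≈ 0.0256

ΔM = M_X − M_Y = 3.98
L_X/L_Y = 10^(−0.4 ΔM) = 10^-1.592 = 0.02559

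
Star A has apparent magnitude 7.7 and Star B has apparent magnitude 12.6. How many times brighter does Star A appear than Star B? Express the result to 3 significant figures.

Magnitude difference = -4.9
Flux ratio = 10^(−0.4 Δm) = 10^(−0.4 × -4.9) = 10^1.960 = 91.20

91.2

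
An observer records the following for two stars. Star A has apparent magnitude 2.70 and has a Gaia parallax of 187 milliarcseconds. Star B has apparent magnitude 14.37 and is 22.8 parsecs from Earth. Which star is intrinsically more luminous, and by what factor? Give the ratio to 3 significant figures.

Star A is more luminous, by a factor of 2560.

Star A: p = 187 mas = 0.187″ → d = 1/p = 5.348 pc
Star A: M = m − 5 log₁₀ d + 5 = 2.70 − 5·0.7282 + 5 = 4.059
Star B: M = m − 5 log₁₀ d + 5 = 14.37 − 5·1.3579 + 5 = 12.580
ΔM = M_A − M_B = 4.059 − (12.580) = -8.521; smaller M is more luminous → Star A.
L ratio = 10^(0.4 |ΔM|) = 10^3.408 = 2561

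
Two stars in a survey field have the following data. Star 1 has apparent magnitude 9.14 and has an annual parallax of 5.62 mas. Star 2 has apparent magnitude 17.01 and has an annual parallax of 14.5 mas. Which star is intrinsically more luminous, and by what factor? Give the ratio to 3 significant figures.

Star 1: p = 5.62 mas = 5.62×10^-3″ → d = 1/p = 177.9 pc
Star 1: M = m − 5 log₁₀ d + 5 = 9.14 − 5·2.2503 + 5 = 2.889
Star 2: p = 14.5 mas = 0.0145″ → d = 1/p = 68.97 pc
Star 2: M = m − 5 log₁₀ d + 5 = 17.01 − 5·1.8386 + 5 = 12.817
ΔM = M_1 − M_2 = 2.889 − (12.817) = -9.928; smaller M is more luminous → Star 1.
L ratio = 10^(0.4 |ΔM|) = 10^3.971 = 9360

Star 1 is more luminous, by a factor of 9360.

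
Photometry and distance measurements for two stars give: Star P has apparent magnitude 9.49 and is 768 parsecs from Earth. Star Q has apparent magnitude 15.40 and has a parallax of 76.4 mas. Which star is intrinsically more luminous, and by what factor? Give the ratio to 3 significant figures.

Star P: M = m − 5 log₁₀ d + 5 = 9.49 − 5·2.8854 + 5 = 0.063
Star Q: p = 76.4 mas = 0.0764″ → d = 1/p = 13.09 pc
Star Q: M = m − 5 log₁₀ d + 5 = 15.40 − 5·1.1169 + 5 = 14.815
ΔM = M_P − M_Q = 0.063 − (14.815) = -14.752; smaller M is more luminous → Star P.
L ratio = 10^(0.4 |ΔM|) = 10^5.901 = 796000

Star P is more luminous, by a factor of 796000.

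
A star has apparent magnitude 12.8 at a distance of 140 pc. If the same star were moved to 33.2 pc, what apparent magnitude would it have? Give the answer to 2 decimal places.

m ≈ 9.68

Flux ∝ 1/d², so Δm = 5 log₁₀(d₂/d₁) = 5 log₁₀(33.2/140) = -3.125
m₂ = m₁ + Δm = 12.8 + (-3.125) = 9.675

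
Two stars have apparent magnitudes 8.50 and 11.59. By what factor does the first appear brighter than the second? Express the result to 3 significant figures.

Δm = 8.50 − (11.59) = -3.09
Flux ratio = 10^(−0.4 Δm) = 10^(−0.4 × -3.09) = 10^1.236 = 17.22

17.2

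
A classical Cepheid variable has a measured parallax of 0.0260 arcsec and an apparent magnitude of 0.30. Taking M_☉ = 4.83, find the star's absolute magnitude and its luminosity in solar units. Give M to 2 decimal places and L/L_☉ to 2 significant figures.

d = 1/p = 1/0.0260″ = 38.46 pc
M = m − 5 log₁₀ d + 5 = 0.30 − 5·1.5850 + 5 = -2.625
M − M_☉ = -2.625 − 4.83 = -7.455
L/L_☉ = 10^(−0.4 × -7.455) = 959.5

M ≈ -2.63; L/L_☉ ≈ 960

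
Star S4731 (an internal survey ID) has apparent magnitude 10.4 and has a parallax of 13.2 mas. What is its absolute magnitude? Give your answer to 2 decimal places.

M ≈ 6.00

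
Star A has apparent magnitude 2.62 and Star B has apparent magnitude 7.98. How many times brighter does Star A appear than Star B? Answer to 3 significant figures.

Δm = 2.62 − (7.98) = -5.36
Flux ratio = 10^(−0.4 Δm) = 10^(−0.4 × -5.36) = 10^2.144 = 139.3

139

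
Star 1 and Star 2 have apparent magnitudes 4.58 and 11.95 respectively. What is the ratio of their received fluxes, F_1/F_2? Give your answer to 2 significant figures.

F_1/F_2 ≈ 890

Magnitude difference = -7.37
Flux ratio = 10^(−0.4 Δm) = 10^(−0.4 × -7.37) = 10^2.948 = 887.2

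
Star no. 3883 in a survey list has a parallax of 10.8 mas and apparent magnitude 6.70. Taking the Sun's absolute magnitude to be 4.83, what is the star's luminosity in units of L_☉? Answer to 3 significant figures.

L/L_☉ ≈ 15.3

d = 1/p = 1000/10.8 mas = 92.59 pc
M = m − 5 log₁₀ d + 5 = 6.70 − 5·1.9666 + 5 = 1.867
M − M_☉ = 1.867 − 4.83 = -2.963
L/L_☉ = 10^(−0.4 × -2.963) = 15.32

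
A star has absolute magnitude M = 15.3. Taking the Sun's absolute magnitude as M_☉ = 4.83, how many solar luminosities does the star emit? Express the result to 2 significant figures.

L/L_☉ ≈ 6.5×10^-5

M − M_☉ = 15.3 − 4.83 = 10.470
L/L_☉ = 10^(−0.4 (M − M_☉)) = 10^-4.188 = 6.486×10^-5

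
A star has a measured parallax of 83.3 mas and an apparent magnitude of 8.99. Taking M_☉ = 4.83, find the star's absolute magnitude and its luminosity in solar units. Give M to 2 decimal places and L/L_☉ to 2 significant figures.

d = 1/p = 1000/83.3 mas = 12.00 pc
M = m − 5 log₁₀ d + 5 = 8.99 − 5·1.0794 + 5 = 8.593
M − M_☉ = 8.593 − 4.83 = 3.763
L/L_☉ = 10^(−0.4 × 3.763) = 0.03124

M ≈ 8.59; L/L_☉ ≈ 0.031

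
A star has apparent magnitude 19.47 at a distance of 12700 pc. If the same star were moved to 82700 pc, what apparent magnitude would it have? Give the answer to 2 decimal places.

m ≈ 23.54

Flux ∝ 1/d², so Δm = 5 log₁₀(d₂/d₁) = 5 log₁₀(82700/12700) = 4.069
m₂ = m₁ + Δm = 19.47 + (4.069) = 23.539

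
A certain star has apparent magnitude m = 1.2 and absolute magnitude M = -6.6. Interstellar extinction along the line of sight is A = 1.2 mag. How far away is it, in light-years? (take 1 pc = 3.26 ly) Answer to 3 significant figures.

d ≈ 681 ly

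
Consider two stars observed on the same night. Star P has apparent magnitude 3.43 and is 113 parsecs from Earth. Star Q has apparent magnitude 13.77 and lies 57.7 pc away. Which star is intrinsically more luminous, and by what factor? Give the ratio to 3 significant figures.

Star P is more luminous, by a factor of 52500.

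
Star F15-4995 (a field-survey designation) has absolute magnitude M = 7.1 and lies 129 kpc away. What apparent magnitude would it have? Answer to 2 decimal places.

m ≈ 27.65

d = 129 kpc = 129000 pc
m = M + 5 log₁₀ d − 5 = 7.1 + 5·5.1106 − 5 = 27.653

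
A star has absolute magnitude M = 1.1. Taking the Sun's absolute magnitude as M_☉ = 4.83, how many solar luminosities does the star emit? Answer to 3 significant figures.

M − M_☉ = 1.1 − 4.83 = -3.730
L/L_☉ = 10^(−0.4 (M − M_☉)) = 10^1.492 = 31.05

L/L_☉ ≈ 31.0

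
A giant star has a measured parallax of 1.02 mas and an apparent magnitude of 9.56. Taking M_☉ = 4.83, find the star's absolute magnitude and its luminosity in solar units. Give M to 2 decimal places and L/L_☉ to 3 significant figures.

M ≈ -0.40; L/L_☉ ≈ 123

d = 1/p = 1000/1.02 mas = 980.4 pc
M = m − 5 log₁₀ d + 5 = 9.56 − 5·2.9914 + 5 = -0.397
M − M_☉ = -0.397 − 4.83 = -5.227
L/L_☉ = 10^(−0.4 × -5.227) = 123.3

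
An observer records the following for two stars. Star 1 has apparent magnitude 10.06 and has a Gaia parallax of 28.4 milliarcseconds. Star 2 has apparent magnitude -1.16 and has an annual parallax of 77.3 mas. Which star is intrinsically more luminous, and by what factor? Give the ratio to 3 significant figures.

Star 2 is more luminous, by a factor of 4150.

Star 1: p = 28.4 mas = 0.0284″ → d = 1/p = 35.21 pc
Star 1: M = m − 5 log₁₀ d + 5 = 10.06 − 5·1.5467 + 5 = 7.327
Star 2: p = 77.3 mas = 0.0773″ → d = 1/p = 12.94 pc
Star 2: M = m − 5 log₁₀ d + 5 = -1.16 − 5·1.1118 + 5 = -1.719
ΔM = M_1 − M_2 = 7.327 − (-1.719) = 9.046; smaller M is more luminous → Star 2.
L ratio = 10^(0.4 |ΔM|) = 10^3.618 = 4152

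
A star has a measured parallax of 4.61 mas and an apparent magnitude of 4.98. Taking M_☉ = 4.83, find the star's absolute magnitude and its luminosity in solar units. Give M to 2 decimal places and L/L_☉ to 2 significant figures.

M ≈ -1.70; L/L_☉ ≈ 410

d = 1/p = 1000/4.61 mas = 216.9 pc
M = m − 5 log₁₀ d + 5 = 4.98 − 5·2.3363 + 5 = -1.701
M − M_☉ = -1.701 − 4.83 = -6.531
L/L_☉ = 10^(−0.4 × -6.531) = 409.8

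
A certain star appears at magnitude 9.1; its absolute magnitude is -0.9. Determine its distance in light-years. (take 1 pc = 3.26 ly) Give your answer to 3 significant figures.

d ≈ 3260 ly

Distance modulus: m − M = 9.1 − (-0.9) = 10.000
m − M = 5 log₁₀ d − 5
log₁₀ d = (m − M)/5 + 1 = 3.0000
d = 10^3.0000 = 1000 pc
= 3260 ly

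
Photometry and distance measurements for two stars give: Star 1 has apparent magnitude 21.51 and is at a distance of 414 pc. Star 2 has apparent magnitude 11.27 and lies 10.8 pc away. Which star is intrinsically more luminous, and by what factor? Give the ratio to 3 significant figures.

Star 2 is more luminous, by a factor of 8.49.

Star 1: M = m − 5 log₁₀ d + 5 = 21.51 − 5·2.6170 + 5 = 13.425
Star 2: M = m − 5 log₁₀ d + 5 = 11.27 − 5·1.0334 + 5 = 11.103
ΔM = M_1 − M_2 = 13.425 − (11.103) = 2.322; smaller M is more luminous → Star 2.
L ratio = 10^(0.4 |ΔM|) = 10^0.929 = 8.489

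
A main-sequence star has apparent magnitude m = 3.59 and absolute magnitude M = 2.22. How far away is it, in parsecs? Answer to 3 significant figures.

d ≈ 18.8 pc

μ = m − M = 1.370
m − M = 5 log₁₀ d − 5
log₁₀ d = (m − M)/5 + 1 = 1.2740
d = 10^1.2740 = 18.79 pc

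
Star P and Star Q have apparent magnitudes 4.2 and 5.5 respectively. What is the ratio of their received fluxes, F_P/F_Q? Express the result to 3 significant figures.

F_P/F_Q ≈ 3.31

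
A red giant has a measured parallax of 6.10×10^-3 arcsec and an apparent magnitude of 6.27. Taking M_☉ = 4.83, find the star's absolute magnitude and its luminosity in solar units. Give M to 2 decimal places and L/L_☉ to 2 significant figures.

M ≈ 0.20; L/L_☉ ≈ 71

d = 1/p = 1/6.10×10^-3″ = 163.9 pc
M = m − 5 log₁₀ d + 5 = 6.27 − 5·2.2147 + 5 = 0.197
M − M_☉ = 0.197 − 4.83 = -4.633
L/L_☉ = 10^(−0.4 × -4.633) = 71.34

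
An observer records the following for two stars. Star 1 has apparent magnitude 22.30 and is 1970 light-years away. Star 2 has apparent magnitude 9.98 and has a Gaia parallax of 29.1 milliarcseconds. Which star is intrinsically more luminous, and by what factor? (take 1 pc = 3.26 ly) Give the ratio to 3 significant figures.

Star 2 is more luminous, by a factor of 274.

Star 1: d = 1970 ly / 3.26 = 604.3 pc
Star 1: M = m − 5 log₁₀ d + 5 = 22.30 − 5·2.7812 + 5 = 13.394
Star 2: p = 29.1 mas = 0.0291″ → d = 1/p = 34.36 pc
Star 2: M = m − 5 log₁₀ d + 5 = 9.98 − 5·1.5361 + 5 = 7.299
ΔM = M_1 − M_2 = 13.394 − (7.299) = 6.094; smaller M is more luminous → Star 2.
L ratio = 10^(0.4 |ΔM|) = 10^2.438 = 274.0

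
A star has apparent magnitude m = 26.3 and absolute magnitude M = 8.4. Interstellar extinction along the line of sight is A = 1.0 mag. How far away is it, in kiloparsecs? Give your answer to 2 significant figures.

d ≈ 24 kpc

m − M = 5 log₁₀(d/10 pc) + A  ⇒  26.3 − (8.4) − 1.0 = 5 log₁₀(d/10)
16.900 = 5 log₁₀(d/10)
log₁₀ d = (m − M − A)/5 + 1 = 4.3800
d = 10^4.3800 = 23990 pc
= 23.99 kpc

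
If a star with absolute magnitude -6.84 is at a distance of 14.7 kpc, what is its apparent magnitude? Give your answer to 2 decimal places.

m ≈ 9.00

d = 14.7 kpc = 14700 pc
m = M + 5 log₁₀ d − 5 = -6.84 + 5·4.1673 − 5 = 8.997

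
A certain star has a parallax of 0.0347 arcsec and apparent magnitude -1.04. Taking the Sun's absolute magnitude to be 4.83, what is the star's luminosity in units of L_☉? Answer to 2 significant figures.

d = 1/p = 1/0.0347″ = 28.82 pc
M = m − 5 log₁₀ d + 5 = -1.04 − 5·1.4597 + 5 = -3.338
M − M_☉ = -3.338 − 4.83 = -8.168
L/L_☉ = 10^(−0.4 × -8.168) = 1851

L/L_☉ ≈ 1900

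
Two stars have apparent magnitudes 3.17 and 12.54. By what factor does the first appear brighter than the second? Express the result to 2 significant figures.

5600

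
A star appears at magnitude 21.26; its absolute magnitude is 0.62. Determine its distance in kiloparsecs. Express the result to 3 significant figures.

d ≈ 134 kpc

Distance modulus: m − M = 21.26 − (0.62) = 20.640
m − M = 5 log₁₀ d − 5
log₁₀ d = (m − M)/5 + 1 = 5.1280
d = 10^5.1280 = 134300 pc
= 134.3 kpc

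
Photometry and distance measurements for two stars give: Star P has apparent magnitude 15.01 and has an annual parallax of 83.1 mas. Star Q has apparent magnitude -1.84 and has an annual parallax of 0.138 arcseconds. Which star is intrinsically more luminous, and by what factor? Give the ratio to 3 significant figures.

Star Q is more luminous, by a factor of 1.99×10^6.

Star P: p = 83.1 mas = 0.0831″ → d = 1/p = 12.03 pc
Star P: M = m − 5 log₁₀ d + 5 = 15.01 − 5·1.0804 + 5 = 14.608
Star Q: d = 1/p = 1/0.138″ = 7.246 pc
Star Q: M = m − 5 log₁₀ d + 5 = -1.84 − 5·0.8601 + 5 = -1.141
ΔM = M_P − M_Q = 14.608 − (-1.141) = 15.749; smaller M is more luminous → Star Q.
L ratio = 10^(0.4 |ΔM|) = 10^6.299 = 1.993×10^6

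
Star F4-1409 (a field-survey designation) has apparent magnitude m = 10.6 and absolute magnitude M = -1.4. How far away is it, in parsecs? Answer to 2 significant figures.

d ≈ 2500 pc

Distance modulus: m − M = 10.6 − (-1.4) = 12.000
m − M = 5 log₁₀ d − 5
log₁₀ d = (m − M)/5 + 1 = 3.4000
d = 10^3.4000 = 2512 pc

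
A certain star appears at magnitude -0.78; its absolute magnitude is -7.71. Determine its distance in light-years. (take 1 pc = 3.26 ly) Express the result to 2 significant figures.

d ≈ 790 ly

μ = m − M = 6.930
m − M = 5 log₁₀ d − 5
log₁₀ d = (m − M)/5 + 1 = 2.3860
d = 10^2.3860 = 243.2 pc
= 792.9 ly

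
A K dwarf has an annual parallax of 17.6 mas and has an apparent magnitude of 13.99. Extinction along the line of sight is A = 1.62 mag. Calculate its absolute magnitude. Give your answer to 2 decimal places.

p = 17.6 mas = 0.0176″ → d = 1/p = 56.82 pc
5 log₁₀(d/10 pc) = 5 log₁₀(56.82) − 5 = 3.772
M = m − 5 log₁₀(d/10) − A = 13.99 − 3.772 − 1.62 = 8.598

M ≈ 8.60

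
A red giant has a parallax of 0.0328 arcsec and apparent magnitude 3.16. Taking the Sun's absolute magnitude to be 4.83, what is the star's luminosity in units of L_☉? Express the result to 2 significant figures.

d = 1/p = 1/0.0328″ = 30.49 pc
M = m − 5 log₁₀ d + 5 = 3.16 − 5·1.4841 + 5 = 0.739
M − M_☉ = 0.739 − 4.83 = -4.091
L/L_☉ = 10^(−0.4 × -4.091) = 43.28

L/L_☉ ≈ 43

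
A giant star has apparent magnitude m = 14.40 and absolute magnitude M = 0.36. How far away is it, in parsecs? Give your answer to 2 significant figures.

d ≈ 6400 pc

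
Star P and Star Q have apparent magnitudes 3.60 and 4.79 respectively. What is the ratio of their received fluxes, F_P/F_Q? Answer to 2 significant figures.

F_P/F_Q ≈ 3.0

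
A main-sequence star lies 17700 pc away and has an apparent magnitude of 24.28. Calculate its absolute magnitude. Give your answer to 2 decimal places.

M ≈ 8.04

5 log₁₀(d/10 pc) = 5 log₁₀(17700) − 5 = 16.240
M = m − 5 log₁₀(d/10) = 24.28 − 16.240 = 8.040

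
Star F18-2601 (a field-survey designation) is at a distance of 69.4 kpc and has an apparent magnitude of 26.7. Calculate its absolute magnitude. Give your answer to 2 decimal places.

M ≈ 7.49

d = 69.4 kpc = 69400 pc
5 log₁₀(d/10 pc) = 5 log₁₀(69400) − 5 = 19.207
M = m − 5 log₁₀(d/10) = 26.7 − 19.207 = 7.493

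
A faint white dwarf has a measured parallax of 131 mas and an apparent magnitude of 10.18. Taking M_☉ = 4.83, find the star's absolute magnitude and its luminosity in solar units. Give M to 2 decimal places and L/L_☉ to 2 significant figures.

M ≈ 10.77; L/L_☉ ≈ 4.2×10^-3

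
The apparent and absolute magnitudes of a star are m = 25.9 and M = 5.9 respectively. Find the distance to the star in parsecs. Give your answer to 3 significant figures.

d ≈ 100000 pc

Distance modulus: m − M = 25.9 − (5.9) = 20.000
m − M = 5 log₁₀ d − 5
log₁₀ d = (m − M)/5 + 1 = 5.0000
d = 10^5.0000 = 100000 pc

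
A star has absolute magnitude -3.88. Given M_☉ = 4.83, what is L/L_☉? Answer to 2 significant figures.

M − M_☉ = -3.88 − 4.83 = -8.710
L/L_☉ = 10^(−0.4 (M − M_☉)) = 10^3.484 = 3048

L/L_☉ ≈ 3000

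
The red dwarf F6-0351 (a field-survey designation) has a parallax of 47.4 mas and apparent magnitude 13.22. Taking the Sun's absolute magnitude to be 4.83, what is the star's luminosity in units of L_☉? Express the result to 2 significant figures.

L/L_☉ ≈ 2.0×10^-3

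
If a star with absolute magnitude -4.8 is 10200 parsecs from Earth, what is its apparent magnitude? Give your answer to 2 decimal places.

m = M + 5 log₁₀ d − 5 = -4.8 + 5·4.0086 − 5 = 10.243

m ≈ 10.24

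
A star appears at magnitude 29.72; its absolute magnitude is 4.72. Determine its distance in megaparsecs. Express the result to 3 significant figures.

d ≈ 1.00 Mpc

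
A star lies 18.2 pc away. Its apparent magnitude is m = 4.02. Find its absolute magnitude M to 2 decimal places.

M ≈ 2.72

5 log₁₀(d/10 pc) = 5 log₁₀(18.20) − 5 = 1.300
M = m − 5 log₁₀(d/10) = 4.02 − 1.300 = 2.720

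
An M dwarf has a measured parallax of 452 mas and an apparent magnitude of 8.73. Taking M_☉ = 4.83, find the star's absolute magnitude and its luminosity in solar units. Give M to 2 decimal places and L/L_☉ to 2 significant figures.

M ≈ 12.01; L/L_☉ ≈ 1.3×10^-3

d = 1/p = 1000/452 mas = 2.212 pc
M = m − 5 log₁₀ d + 5 = 8.73 − 5·0.3449 + 5 = 12.006
M − M_☉ = 12.006 − 4.83 = 7.176
L/L_☉ = 10^(−0.4 × 7.176) = 1.348×10^-3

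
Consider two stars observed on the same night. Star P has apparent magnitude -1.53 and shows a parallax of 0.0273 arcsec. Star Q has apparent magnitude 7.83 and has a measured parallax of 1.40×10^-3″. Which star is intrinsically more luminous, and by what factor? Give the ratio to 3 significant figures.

Star P: d = 1/p = 1/0.0273″ = 36.63 pc
Star P: M = m − 5 log₁₀ d + 5 = -1.53 − 5·1.5638 + 5 = -4.349
Star Q: d = 1/p = 1/1.40×10^-3″ = 714.3 pc
Star Q: M = m − 5 log₁₀ d + 5 = 7.83 − 5·2.8539 + 5 = -1.439
ΔM = M_P − M_Q = -4.349 − (-1.439) = -2.910; smaller M is more luminous → Star P.
L ratio = 10^(0.4 |ΔM|) = 10^1.164 = 14.59

Star P is more luminous, by a factor of 14.6.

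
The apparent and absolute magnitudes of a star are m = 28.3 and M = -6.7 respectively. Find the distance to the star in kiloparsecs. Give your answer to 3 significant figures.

d ≈ 100000 kpc

μ = m − M = 35.000
m − M = 5 log₁₀ d − 5
log₁₀ d = (m − M)/5 + 1 = 8.0000
d = 10^8.0000 = 1.000×10^8 pc
= 100000 kpc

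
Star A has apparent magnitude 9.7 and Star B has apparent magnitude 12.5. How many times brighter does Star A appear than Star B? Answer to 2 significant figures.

13

Δm = 9.7 − (12.5) = -2.8
Flux ratio = 10^(−0.4 Δm) = 10^(−0.4 × -2.8) = 10^1.120 = 13.18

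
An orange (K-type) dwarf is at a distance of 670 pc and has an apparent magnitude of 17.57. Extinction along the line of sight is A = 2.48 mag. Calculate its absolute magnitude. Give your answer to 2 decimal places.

M ≈ 5.96

5 log₁₀(d/10 pc) = 5 log₁₀(670.0) − 5 = 9.130
M = m − 5 log₁₀(d/10) − A = 17.57 − 9.130 − 2.48 = 5.960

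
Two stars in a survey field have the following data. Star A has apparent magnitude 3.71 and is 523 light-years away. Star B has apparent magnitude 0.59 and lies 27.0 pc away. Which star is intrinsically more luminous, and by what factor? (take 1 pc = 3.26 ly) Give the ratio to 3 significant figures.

Star A: d = 523 ly / 3.26 = 160.4 pc
Star A: M = m − 5 log₁₀ d + 5 = 3.71 − 5·2.2053 + 5 = -2.316
Star B: M = m − 5 log₁₀ d + 5 = 0.59 − 5·1.4314 + 5 = -1.567
ΔM = M_A − M_B = -2.316 − (-1.567) = -0.750; smaller M is more luminous → Star A.
L ratio = 10^(0.4 |ΔM|) = 10^0.300 = 1.995

Star A is more luminous, by a factor of 1.99.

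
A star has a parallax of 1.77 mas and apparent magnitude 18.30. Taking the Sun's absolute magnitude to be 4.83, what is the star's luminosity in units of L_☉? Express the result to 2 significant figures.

L/L_☉ ≈ 0.013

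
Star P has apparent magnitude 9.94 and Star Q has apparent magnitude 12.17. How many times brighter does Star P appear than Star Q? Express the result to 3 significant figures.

7.80

Magnitude difference = -2.23
Flux ratio = 10^(−0.4 Δm) = 10^(−0.4 × -2.23) = 10^0.892 = 7.798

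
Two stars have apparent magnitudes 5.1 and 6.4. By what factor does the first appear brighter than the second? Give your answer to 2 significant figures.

Δm = 5.1 − (6.4) = -1.3
Flux ratio = 10^(−0.4 Δm) = 10^(−0.4 × -1.3) = 10^0.520 = 3.311

3.3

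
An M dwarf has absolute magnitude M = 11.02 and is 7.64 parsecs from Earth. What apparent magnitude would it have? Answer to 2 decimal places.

m ≈ 10.44

m = M + 5 log₁₀ d − 5 = 11.02 + 5·0.8831 − 5 = 10.435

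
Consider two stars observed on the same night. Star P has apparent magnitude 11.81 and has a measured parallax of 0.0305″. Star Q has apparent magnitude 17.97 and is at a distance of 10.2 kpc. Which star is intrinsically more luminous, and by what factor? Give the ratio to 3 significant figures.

Star P: d = 1/p = 1/0.0305″ = 32.79 pc
Star P: M = m − 5 log₁₀ d + 5 = 11.81 − 5·1.5157 + 5 = 9.231
Star Q: d = 10.2 kpc = 10200 pc
Star Q: M = m − 5 log₁₀ d + 5 = 17.97 − 5·4.0086 + 5 = 2.927
ΔM = M_P − M_Q = 9.231 − (2.927) = 6.305; smaller M is more luminous → Star Q.
L ratio = 10^(0.4 |ΔM|) = 10^2.522 = 332.5

Star Q is more luminous, by a factor of 333.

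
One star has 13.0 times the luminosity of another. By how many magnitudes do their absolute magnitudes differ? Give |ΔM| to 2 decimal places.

Pogson: ΔM = −2.5 log₁₀(ratio) = −2.5 log₁₀(13.0) = −2.5 × 1.1139 = -2.785

|ΔM| ≈ 2.78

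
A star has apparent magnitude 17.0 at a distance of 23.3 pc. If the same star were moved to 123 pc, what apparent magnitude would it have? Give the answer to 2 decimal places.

Flux ∝ 1/d², so Δm = 5 log₁₀(d₂/d₁) = 5 log₁₀(123/23.3) = 3.613
m₂ = m₁ + Δm = 17.0 + (3.613) = 20.613

m ≈ 20.61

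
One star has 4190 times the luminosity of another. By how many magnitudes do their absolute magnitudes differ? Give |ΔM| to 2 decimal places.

|ΔM| ≈ 9.06

Pogson: ΔM = −2.5 log₁₀(ratio) = −2.5 log₁₀(4190) = −2.5 × 3.6222 = -9.056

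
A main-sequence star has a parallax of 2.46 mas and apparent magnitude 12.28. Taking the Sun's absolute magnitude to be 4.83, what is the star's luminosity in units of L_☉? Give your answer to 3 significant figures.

L/L_☉ ≈ 1.73

d = 1/p = 1000/2.46 mas = 406.5 pc
M = m − 5 log₁₀ d + 5 = 12.28 − 5·2.6091 + 5 = 4.235
M − M_☉ = 4.235 − 4.83 = -0.595
L/L_☉ = 10^(−0.4 × -0.595) = 1.730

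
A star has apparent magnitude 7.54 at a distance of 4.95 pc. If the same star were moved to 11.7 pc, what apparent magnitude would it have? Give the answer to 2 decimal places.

m ≈ 9.41

Flux ∝ 1/d², so Δm = 5 log₁₀(d₂/d₁) = 5 log₁₀(11.7/4.95) = 1.868
m₂ = m₁ + Δm = 7.54 + (1.868) = 9.408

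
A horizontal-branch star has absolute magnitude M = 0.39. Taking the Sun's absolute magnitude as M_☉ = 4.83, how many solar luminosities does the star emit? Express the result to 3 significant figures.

M − M_☉ = 0.39 − 4.83 = -4.440
L/L_☉ = 10^(−0.4 (M − M_☉)) = 10^1.776 = 59.70

L/L_☉ ≈ 59.7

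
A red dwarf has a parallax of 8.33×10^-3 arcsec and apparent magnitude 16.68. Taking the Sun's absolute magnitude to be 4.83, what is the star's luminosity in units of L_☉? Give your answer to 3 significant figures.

d = 1/p = 1/8.33×10^-3″ = 120.0 pc
M = m − 5 log₁₀ d + 5 = 16.68 − 5·2.0794 + 5 = 11.283
M − M_☉ = 11.283 − 4.83 = 6.453
L/L_☉ = 10^(−0.4 × 6.453) = 2.622×10^-3

L/L_☉ ≈ 2.62×10^-3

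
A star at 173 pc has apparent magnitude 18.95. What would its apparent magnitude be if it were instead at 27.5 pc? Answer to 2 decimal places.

m ≈ 14.96

Flux ∝ 1/d², so Δm = 5 log₁₀(d₂/d₁) = 5 log₁₀(27.5/173) = -3.994
m₂ = m₁ + Δm = 18.95 + (-3.994) = 14.956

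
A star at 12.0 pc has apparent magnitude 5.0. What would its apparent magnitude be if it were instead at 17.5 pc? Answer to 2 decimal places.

Flux ∝ 1/d², so Δm = 5 log₁₀(d₂/d₁) = 5 log₁₀(17.5/12.0) = 0.819
m₂ = m₁ + Δm = 5.0 + (0.819) = 5.819

m ≈ 5.82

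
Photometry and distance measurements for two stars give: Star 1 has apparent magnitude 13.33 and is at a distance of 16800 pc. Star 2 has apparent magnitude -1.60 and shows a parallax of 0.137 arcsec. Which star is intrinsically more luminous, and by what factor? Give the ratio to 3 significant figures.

Star 1 is more luminous, by a factor of 5.65.

Star 1: M = m − 5 log₁₀ d + 5 = 13.33 − 5·4.2253 + 5 = -2.797
Star 2: d = 1/p = 1/0.137″ = 7.299 pc
Star 2: M = m − 5 log₁₀ d + 5 = -1.60 − 5·0.8633 + 5 = -0.916
ΔM = M_1 − M_2 = -2.797 − (-0.916) = -1.880; smaller M is more luminous → Star 1.
L ratio = 10^(0.4 |ΔM|) = 10^0.752 = 5.650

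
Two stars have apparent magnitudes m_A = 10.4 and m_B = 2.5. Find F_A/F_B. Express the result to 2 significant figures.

F_A/F_B ≈ 6.9×10^-4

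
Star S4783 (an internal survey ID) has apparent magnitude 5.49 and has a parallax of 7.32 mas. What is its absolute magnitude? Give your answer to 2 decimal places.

M ≈ -0.19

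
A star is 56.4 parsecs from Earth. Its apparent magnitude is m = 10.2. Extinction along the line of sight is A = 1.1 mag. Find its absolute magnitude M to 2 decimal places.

M ≈ 5.34

5 log₁₀(d/10 pc) = 5 log₁₀(56.40) − 5 = 3.756
M = m − 5 log₁₀(d/10) − A = 10.2 − 3.756 − 1.1 = 5.344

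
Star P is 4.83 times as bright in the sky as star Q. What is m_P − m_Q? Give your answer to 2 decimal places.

Pogson: Δm = −2.5 log₁₀(ratio) = −2.5 log₁₀(4.83) = −2.5 × 0.6839 = -1.710
Star P is brighter, so it has the smaller magnitude: the difference is negative.

m_P − m_Q ≈ -1.71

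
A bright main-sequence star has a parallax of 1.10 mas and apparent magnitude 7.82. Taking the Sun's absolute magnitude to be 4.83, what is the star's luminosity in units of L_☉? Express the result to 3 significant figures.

d = 1/p = 1000/1.10 mas = 909.1 pc
M = m − 5 log₁₀ d + 5 = 7.82 − 5·2.9586 + 5 = -1.973
M − M_☉ = -1.973 − 4.83 = -6.803
L/L_☉ = 10^(−0.4 × -6.803) = 526.3

L/L_☉ ≈ 526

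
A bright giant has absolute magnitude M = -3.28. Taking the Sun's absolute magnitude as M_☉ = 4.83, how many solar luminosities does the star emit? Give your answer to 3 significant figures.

L/L_☉ ≈ 1750

M − M_☉ = -3.28 − 4.83 = -8.110
L/L_☉ = 10^(−0.4 (M − M_☉)) = 10^3.244 = 1754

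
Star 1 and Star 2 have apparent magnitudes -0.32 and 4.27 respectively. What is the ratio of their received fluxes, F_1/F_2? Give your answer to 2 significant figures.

F_1/F_2 ≈ 69

Magnitude difference = -4.59
Flux ratio = 10^(−0.4 Δm) = 10^(−0.4 × -4.59) = 10^1.836 = 68.55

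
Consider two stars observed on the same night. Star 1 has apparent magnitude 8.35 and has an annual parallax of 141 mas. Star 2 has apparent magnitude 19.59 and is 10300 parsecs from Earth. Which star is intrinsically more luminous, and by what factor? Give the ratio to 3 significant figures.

Star 1: p = 141 mas = 0.141″ → d = 1/p = 7.092 pc
Star 1: M = m − 5 log₁₀ d + 5 = 8.35 − 5·0.8508 + 5 = 9.096
Star 2: M = m − 5 log₁₀ d + 5 = 19.59 − 5·4.0128 + 5 = 4.526
ΔM = M_1 − M_2 = 9.096 − (4.526) = 4.570; smaller M is more luminous → Star 2.
L ratio = 10^(0.4 |ΔM|) = 10^1.828 = 67.32

Star 2 is more luminous, by a factor of 67.3.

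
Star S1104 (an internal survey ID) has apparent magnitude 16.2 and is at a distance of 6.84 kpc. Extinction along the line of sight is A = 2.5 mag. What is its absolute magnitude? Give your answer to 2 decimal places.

M ≈ -0.48

d = 6.84 kpc = 6840 pc
5 log₁₀(d/10 pc) = 5 log₁₀(6840) − 5 = 14.175
M = m − 5 log₁₀(d/10) − A = 16.2 − 14.175 − 2.5 = -0.475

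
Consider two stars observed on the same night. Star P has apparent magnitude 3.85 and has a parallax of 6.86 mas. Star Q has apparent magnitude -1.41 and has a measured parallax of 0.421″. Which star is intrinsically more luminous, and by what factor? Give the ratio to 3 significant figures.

Star P is more luminous, by a factor of 29.6.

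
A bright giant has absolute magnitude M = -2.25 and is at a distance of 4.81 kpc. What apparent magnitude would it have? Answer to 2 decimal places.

m ≈ 11.16

d = 4.81 kpc = 4810 pc
m = M + 5 log₁₀ d − 5 = -2.25 + 5·3.6821 − 5 = 11.161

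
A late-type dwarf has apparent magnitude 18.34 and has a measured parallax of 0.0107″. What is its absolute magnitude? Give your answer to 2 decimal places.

M ≈ 13.49

d = 1/p = 1/0.0107″ = 93.46 pc
5 log₁₀(d/10 pc) = 5 log₁₀(93.46) − 5 = 4.853
M = m − 5 log₁₀(d/10) = 18.34 − 4.853 = 13.487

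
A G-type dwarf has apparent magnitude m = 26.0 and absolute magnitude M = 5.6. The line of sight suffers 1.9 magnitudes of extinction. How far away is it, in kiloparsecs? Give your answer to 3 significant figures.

m − M = 5 log₁₀(d/10 pc) + A  ⇒  26.0 − (5.6) − 1.9 = 5 log₁₀(d/10)
18.500 = 5 log₁₀(d/10)
log₁₀ d = (m − M − A)/5 + 1 = 4.7000
d = 10^4.7000 = 50120 pc
= 50.12 kpc

d ≈ 50.1 kpc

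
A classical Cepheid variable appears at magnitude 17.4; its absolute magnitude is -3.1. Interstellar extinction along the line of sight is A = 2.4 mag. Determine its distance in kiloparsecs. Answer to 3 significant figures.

m − M = 5 log₁₀(d/10 pc) + A  ⇒  17.4 − (-3.1) − 2.4 = 5 log₁₀(d/10)
18.100 = 5 log₁₀(d/10)
log₁₀ d = (m − M − A)/5 + 1 = 4.6200
d = 10^4.6200 = 41690 pc
= 41.69 kpc

d ≈ 41.7 kpc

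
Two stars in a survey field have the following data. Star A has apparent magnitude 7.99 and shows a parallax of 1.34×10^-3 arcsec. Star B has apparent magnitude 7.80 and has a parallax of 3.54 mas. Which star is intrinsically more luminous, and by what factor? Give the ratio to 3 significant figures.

Star A: d = 1/p = 1/1.34×10^-3″ = 746.3 pc
Star A: M = m − 5 log₁₀ d + 5 = 7.99 − 5·2.8729 + 5 = -1.374
Star B: p = 3.54 mas = 3.54×10^-3″ → d = 1/p = 282.5 pc
Star B: M = m − 5 log₁₀ d + 5 = 7.80 − 5·2.4510 + 5 = 0.545
ΔM = M_A − M_B = -1.374 − (0.545) = -1.919; smaller M is more luminous → Star A.
L ratio = 10^(0.4 |ΔM|) = 10^0.768 = 5.859

Star A is more luminous, by a factor of 5.86.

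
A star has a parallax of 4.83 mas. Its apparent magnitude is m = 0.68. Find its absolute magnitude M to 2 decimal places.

p = 4.83 mas = 4.83×10^-3″ → d = 1/p = 207.0 pc
5 log₁₀(d/10 pc) = 5 log₁₀(207.0) − 5 = 6.580
M = m − 5 log₁₀(d/10) = 0.68 − 6.580 = -5.900

M ≈ -5.90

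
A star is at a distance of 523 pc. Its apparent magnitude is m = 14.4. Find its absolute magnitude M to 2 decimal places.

M ≈ 5.81

5 log₁₀(d/10 pc) = 5 log₁₀(523.0) − 5 = 8.593
M = m − 5 log₁₀(d/10) = 14.4 − 8.593 = 5.807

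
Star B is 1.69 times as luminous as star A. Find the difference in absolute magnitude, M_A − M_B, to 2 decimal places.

M_A − M_B ≈ 0.57

Pogson: ΔM = −2.5 log₁₀(ratio) = −2.5 log₁₀(1.69) = −2.5 × 0.2279 = -0.570
Star B is brighter so has the smaller magnitude: M_A − M_B is positive.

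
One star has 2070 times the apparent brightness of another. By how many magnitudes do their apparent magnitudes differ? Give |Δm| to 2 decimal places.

Pogson: Δm = −2.5 log₁₀(ratio) = −2.5 log₁₀(2070) = −2.5 × 3.3160 = -8.290

|Δm| ≈ 8.29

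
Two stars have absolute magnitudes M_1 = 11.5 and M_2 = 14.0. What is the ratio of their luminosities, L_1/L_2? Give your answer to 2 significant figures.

ΔM = M_1 − M_2 = -2.5
L_1/L_2 = 10^(−0.4 ΔM) = 10^1.000 = 10.00

L_1/L_2 ≈ 10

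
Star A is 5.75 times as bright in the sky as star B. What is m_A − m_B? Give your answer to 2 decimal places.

Pogson: Δm = −2.5 log₁₀(ratio) = −2.5 log₁₀(5.75) = −2.5 × 0.7597 = -1.899
Star A is brighter, so it has the smaller magnitude: the difference is negative.

m_A − m_B ≈ -1.90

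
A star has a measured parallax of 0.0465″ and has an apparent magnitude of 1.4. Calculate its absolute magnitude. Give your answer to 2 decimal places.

M ≈ -0.26

d = 1/p = 1/0.0465″ = 21.51 pc
5 log₁₀(d/10 pc) = 5 log₁₀(21.51) − 5 = 1.663
M = m − 5 log₁₀(d/10) = 1.4 − 1.663 = -0.263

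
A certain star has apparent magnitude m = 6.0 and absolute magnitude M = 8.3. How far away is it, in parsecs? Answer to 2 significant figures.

μ = m − M = -2.300
m − M = 5 log₁₀ d − 5
log₁₀ d = (m − M)/5 + 1 = 0.5400
d = 10^0.5400 = 3.467 pc

d ≈ 3.5 pc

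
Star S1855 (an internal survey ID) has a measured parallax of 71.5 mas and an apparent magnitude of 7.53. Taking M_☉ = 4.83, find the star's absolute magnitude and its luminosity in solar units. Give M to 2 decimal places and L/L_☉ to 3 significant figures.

M ≈ 6.80; L/L_☉ ≈ 0.163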